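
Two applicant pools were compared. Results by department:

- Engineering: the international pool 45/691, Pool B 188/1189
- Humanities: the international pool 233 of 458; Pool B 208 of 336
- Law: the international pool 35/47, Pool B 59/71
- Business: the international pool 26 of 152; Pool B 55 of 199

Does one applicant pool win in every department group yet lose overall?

No

Engineering: the international pool 45/691 = 6.5%, Pool B 188/1189 = 15.8% → Pool B
Humanities: the international pool 233/458 = 50.9%, Pool B 208/336 = 61.9% → Pool B
Law: the international pool 35/47 = 74.5%, Pool B 59/71 = 83.1% → Pool B
Business: the international pool 26/152 = 17.1%, Pool B 55/199 = 27.6% → Pool B
Overall: the international pool 339/1348 = 25.1%, Pool B 510/1795 = 28.4% → Pool B
Pool B wins overall and in every department group — no reversal.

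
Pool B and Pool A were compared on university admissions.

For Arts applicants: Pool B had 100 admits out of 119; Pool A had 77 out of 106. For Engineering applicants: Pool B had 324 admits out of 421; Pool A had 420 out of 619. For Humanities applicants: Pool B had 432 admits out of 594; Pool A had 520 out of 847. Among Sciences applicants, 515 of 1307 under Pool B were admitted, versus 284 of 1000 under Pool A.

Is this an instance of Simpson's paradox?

Arts: Pool B 100/119 = 84.0%, Pool A 77/106 = 72.6% → Pool B
Engineering: Pool B 324/421 = 77.0%, Pool A 420/619 = 67.9% → Pool B
Humanities: Pool B 432/594 = 72.7%, Pool A 520/847 = 61.4% → Pool B
Sciences: Pool B 515/1307 = 39.4%, Pool A 284/1000 = 28.4% → Pool B
Overall: Pool B 1371/2441 = 56.2%, Pool A 1301/2572 = 50.6% → Pool B
Pool B wins overall and in every department group — no reversal.

No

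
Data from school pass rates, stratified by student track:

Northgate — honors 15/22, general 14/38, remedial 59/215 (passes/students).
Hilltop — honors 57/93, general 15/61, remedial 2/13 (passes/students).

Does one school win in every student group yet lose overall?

Honors: Northgate 15/22 = 68.2%, Hilltop 57/93 = 61.3% → Northgate
General: Northgate 14/38 = 36.8%, Hilltop 15/61 = 24.6% → Northgate
Remedial: Northgate 59/215 = 27.4%, Hilltop 2/13 = 15.4% → Northgate
Overall: Northgate 88/275 = 32.0%, Hilltop 74/167 = 44.3% → Hilltop
Northgate wins each student group but Hilltop wins overall — the comparison reverses. Northgate's students skew toward remedial, which has a lower base rate.

Yes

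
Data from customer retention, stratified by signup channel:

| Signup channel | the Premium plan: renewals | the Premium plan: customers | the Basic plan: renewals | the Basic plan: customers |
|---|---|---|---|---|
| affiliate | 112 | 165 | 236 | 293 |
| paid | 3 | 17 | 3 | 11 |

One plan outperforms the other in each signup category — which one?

Affiliate: the Premium plan 112/165 = 67.9%, the Basic plan 236/293 = 80.5% → the Basic plan
Paid: the Premium plan 3/17 = 17.6%, the Basic plan 3/11 = 27.3% → the Basic plan
The Basic plan has the higher rate in both groups.

the Basic plan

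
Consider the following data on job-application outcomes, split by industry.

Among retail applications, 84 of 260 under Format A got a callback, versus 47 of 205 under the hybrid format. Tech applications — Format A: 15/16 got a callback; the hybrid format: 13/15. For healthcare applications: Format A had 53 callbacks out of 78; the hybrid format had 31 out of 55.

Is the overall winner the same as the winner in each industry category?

Yes

Retail: Format A 84/260 = 32.3%, the hybrid format 47/205 = 22.9% → Format A
Tech: Format A 15/16 = 93.8%, the hybrid format 13/15 = 86.7% → Format A
Healthcare: Format A 53/78 = 67.9%, the hybrid format 31/55 = 56.4% → Format A
Overall: Format A 152/354 = 42.9%, the hybrid format 91/275 = 33.1% → Format A
Format A wins overall and in every industry group — no reversal.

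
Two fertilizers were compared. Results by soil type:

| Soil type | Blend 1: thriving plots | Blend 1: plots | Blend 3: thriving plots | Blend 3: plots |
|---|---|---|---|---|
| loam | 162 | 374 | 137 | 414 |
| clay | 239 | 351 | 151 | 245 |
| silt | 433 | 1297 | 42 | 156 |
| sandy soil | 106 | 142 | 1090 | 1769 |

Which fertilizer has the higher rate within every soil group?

Loam: Blend 1 162/374 = 43.3%, Blend 3 137/414 = 33.1% → Blend 1
Clay: Blend 1 239/351 = 68.1%, Blend 3 151/245 = 61.6% → Blend 1
Silt: Blend 1 433/1297 = 33.4%, Blend 3 42/156 = 26.9% → Blend 1
Sandy soil: Blend 1 106/142 = 74.6%, Blend 3 1090/1769 = 61.6% → Blend 1
Blend 1 has the higher rate in all 4 groups.

Blend 1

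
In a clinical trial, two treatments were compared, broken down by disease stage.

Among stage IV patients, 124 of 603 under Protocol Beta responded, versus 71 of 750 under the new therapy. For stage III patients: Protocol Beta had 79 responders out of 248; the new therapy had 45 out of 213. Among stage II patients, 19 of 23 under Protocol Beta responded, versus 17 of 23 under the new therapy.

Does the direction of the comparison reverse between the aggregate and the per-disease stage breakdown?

No

Stage IV: Protocol Beta 124/603 = 20.6%, the new therapy 71/750 = 9.5% → Protocol Beta
Stage III: Protocol Beta 79/248 = 31.9%, the new therapy 45/213 = 21.1% → Protocol Beta
Stage II: Protocol Beta 19/23 = 82.6%, the new therapy 17/23 = 73.9% → Protocol Beta
Overall: Protocol Beta 222/874 = 25.4%, the new therapy 133/986 = 13.5% → Protocol Beta
Protocol Beta wins overall and in every disease group — no reversal.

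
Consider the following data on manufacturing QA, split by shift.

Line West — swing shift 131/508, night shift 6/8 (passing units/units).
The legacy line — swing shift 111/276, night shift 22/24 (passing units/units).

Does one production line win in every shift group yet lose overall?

No

Swing shift: Line West 131/508 = 25.8%, the legacy line 111/276 = 40.2% → the legacy line
Night shift: Line West 6/8 = 75.0%, the legacy line 22/24 = 91.7% → the legacy line
Overall: Line West 137/516 = 26.6%, the legacy line 133/300 = 44.3% → the legacy line
The legacy line wins overall and in every shift group — no reversal.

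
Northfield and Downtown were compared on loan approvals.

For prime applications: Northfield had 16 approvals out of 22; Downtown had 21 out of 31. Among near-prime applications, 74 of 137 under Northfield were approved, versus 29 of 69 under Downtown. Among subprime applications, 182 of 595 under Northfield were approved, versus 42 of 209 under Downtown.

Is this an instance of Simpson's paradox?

No

Prime: Northfield 16/22 = 72.7%, Downtown 21/31 = 67.7% → Northfield
Near-prime: Northfield 74/137 = 54.0%, Downtown 29/69 = 42.0% → Northfield
Subprime: Northfield 182/595 = 30.6%, Downtown 42/209 = 20.1% → Northfield
Overall: Northfield 272/754 = 36.1%, Downtown 92/309 = 29.8% → Northfield
Northfield wins overall and in every credit group — no reversal.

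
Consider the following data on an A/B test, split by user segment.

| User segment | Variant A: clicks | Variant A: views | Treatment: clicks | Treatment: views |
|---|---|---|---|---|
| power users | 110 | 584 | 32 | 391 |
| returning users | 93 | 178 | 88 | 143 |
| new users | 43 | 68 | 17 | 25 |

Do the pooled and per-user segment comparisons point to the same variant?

No

Power users: Variant A 110/584 = 18.8%, Treatment 32/391 = 8.2% → Variant A
Returning users: Variant A 93/178 = 52.2%, Treatment 88/143 = 61.5% → Treatment
New users: Variant A 43/68 = 63.2%, Treatment 17/25 = 68.0% → Treatment
Overall: Variant A 246/830 = 29.6%, Treatment 137/559 = 24.5% → Variant A
Neither sweeps: Variant A wins 1 of 3 groups, Treatment wins 2. Variant A wins overall but not every group — no Simpson reversal.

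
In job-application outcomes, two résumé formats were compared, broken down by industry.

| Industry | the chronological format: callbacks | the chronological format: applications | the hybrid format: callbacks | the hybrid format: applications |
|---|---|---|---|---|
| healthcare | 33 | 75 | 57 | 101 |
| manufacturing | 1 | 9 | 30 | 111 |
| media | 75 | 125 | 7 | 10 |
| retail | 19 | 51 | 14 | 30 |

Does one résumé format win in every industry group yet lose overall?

Yes

Healthcare: the chronological format 33/75 = 44.0%, the hybrid format 57/101 = 56.4% → the hybrid format
Manufacturing: the chronological format 1/9 = 11.1%, the hybrid format 30/111 = 27.0% → the hybrid format
Media: the chronological format 75/125 = 60.0%, the hybrid format 7/10 = 70.0% → the hybrid format
Retail: the chronological format 19/51 = 37.3%, the hybrid format 14/30 = 46.7% → the hybrid format
Overall: the chronological format 128/260 = 49.2%, the hybrid format 108/252 = 42.9% → the chronological format
The hybrid format wins each industry group but the chronological format wins overall — the comparison reverses. The hybrid format's applications skew toward manufacturing, which has a lower base rate.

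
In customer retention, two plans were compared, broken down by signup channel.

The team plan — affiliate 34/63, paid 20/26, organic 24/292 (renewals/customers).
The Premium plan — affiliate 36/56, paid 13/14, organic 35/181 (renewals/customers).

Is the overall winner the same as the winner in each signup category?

Yes

Affiliate: the team plan 34/63 = 54.0%, the Premium plan 36/56 = 64.3% → the Premium plan
Paid: the team plan 20/26 = 76.9%, the Premium plan 13/14 = 92.9% → the Premium plan
Organic: the team plan 24/292 = 8.2%, the Premium plan 35/181 = 19.3% → the Premium plan
Overall: the team plan 78/381 = 20.5%, the Premium plan 84/251 = 33.5% → the Premium plan
The Premium plan wins overall and in every signup group — no reversal.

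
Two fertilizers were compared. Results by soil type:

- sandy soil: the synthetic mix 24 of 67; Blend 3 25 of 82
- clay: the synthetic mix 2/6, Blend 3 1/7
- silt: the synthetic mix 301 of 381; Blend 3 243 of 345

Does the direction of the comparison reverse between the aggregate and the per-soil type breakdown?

Sandy soil: the synthetic mix 24/67 = 35.8%, Blend 3 25/82 = 30.5% → the synthetic mix
Clay: the synthetic mix 2/6 = 33.3%, Blend 3 1/7 = 14.3% → the synthetic mix
Silt: the synthetic mix 301/381 = 79.0%, Blend 3 243/345 = 70.4% → the synthetic mix
Overall: the synthetic mix 327/454 = 72.0%, Blend 3 269/434 = 62.0% → the synthetic mix
The synthetic mix wins overall and in every soil group — no reversal.

No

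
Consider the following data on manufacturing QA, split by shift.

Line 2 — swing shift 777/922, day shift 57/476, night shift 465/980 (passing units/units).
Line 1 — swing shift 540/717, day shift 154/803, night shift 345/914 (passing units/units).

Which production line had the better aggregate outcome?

Line 2

Swing shift: Line 2 777/922 = 84.3%, Line 1 540/717 = 75.3% → Line 2
Day shift: Line 2 57/476 = 12.0%, Line 1 154/803 = 19.2% → Line 1
Night shift: Line 2 465/980 = 47.4%, Line 1 345/914 = 37.7% → Line 2
Overall: Line 2 1299/2378 = 54.6%, Line 1 1039/2434 = 42.7% → Line 2
(Neither sweeps every shift group, but Line 2 has the higher pooled rate.)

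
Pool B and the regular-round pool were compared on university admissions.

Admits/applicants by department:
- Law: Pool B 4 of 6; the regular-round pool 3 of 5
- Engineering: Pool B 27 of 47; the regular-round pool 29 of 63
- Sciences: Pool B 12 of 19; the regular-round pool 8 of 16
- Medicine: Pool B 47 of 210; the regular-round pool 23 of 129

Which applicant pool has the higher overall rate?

Law: Pool B 4/6 = 66.7%, the regular-round pool 3/5 = 60.0% → Pool B
Engineering: Pool B 27/47 = 57.4%, the regular-round pool 29/63 = 46.0% → Pool B
Sciences: Pool B 12/19 = 63.2%, the regular-round pool 8/16 = 50.0% → Pool B
Medicine: Pool B 47/210 = 22.4%, the regular-round pool 23/129 = 17.8% → Pool B
Overall: Pool B 90/282 = 31.9%, the regular-round pool 63/213 = 29.6% → Pool B

Pool B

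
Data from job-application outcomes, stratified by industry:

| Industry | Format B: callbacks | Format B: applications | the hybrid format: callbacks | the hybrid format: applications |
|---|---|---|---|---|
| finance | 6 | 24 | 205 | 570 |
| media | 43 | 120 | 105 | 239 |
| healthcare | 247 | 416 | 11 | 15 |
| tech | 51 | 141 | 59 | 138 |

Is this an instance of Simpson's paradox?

Yes

Finance: Format B 6/24 = 25.0%, the hybrid format 205/570 = 36.0% → the hybrid format
Media: Format B 43/120 = 35.8%, the hybrid format 105/239 = 43.9% → the hybrid format
Healthcare: Format B 247/416 = 59.4%, the hybrid format 11/15 = 73.3% → the hybrid format
Tech: Format B 51/141 = 36.2%, the hybrid format 59/138 = 42.8% → the hybrid format
Overall: Format B 347/701 = 49.5%, the hybrid format 380/962 = 39.5% → Format B
The hybrid format wins each industry group but Format B wins overall — the comparison reverses. The hybrid format's applications skew toward finance, which has a lower base rate.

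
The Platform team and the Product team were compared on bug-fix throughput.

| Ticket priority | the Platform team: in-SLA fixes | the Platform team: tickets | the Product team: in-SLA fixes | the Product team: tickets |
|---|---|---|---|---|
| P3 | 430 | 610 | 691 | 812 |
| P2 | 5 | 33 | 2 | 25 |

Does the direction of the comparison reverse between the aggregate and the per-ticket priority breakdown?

P3: the Platform team 430/610 = 70.5%, the Product team 691/812 = 85.1% → the Product team
P2: the Platform team 5/33 = 15.2%, the Product team 2/25 = 8.0% → the Platform team
Overall: the Platform team 435/643 = 67.7%, the Product team 693/837 = 82.8% → the Product team
Neither sweeps: the Platform team wins 1 of 2 groups, the Product team wins 1. The Product team wins overall but not every group — no Simpson reversal.

No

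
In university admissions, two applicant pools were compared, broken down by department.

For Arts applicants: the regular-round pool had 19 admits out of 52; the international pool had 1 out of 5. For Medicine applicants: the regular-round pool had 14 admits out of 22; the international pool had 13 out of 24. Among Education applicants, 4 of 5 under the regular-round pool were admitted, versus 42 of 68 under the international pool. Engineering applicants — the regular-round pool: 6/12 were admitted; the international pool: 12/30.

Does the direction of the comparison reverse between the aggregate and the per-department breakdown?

Yes

Arts: the regular-round pool 19/52 = 36.5%, the international pool 1/5 = 20.0% → the regular-round pool
Medicine: the regular-round pool 14/22 = 63.6%, the international pool 13/24 = 54.2% → the regular-round pool
Education: the regular-round pool 4/5 = 80.0%, the international pool 42/68 = 61.8% → the regular-round pool
Engineering: the regular-round pool 6/12 = 50.0%, the international pool 12/30 = 40.0% → the regular-round pool
Overall: the regular-round pool 43/91 = 47.3%, the international pool 68/127 = 53.5% → the international pool
The regular-round pool wins each department group but the international pool wins overall — the comparison reverses. The regular-round pool's applicants skew toward Arts, which has a lower base rate.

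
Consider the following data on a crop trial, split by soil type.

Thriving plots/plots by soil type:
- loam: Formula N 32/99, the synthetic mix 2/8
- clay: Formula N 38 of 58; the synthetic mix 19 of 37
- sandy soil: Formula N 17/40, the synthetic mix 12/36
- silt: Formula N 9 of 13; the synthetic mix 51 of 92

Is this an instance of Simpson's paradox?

Yes

Loam: Formula N 32/99 = 32.3%, the synthetic mix 2/8 = 25.0% → Formula N
Clay: Formula N 38/58 = 65.5%, the synthetic mix 19/37 = 51.4% → Formula N
Sandy soil: Formula N 17/40 = 42.5%, the synthetic mix 12/36 = 33.3% → Formula N
Silt: Formula N 9/13 = 69.2%, the synthetic mix 51/92 = 55.4% → Formula N
Overall: Formula N 96/210 = 45.7%, the synthetic mix 84/173 = 48.6% → the synthetic mix
Formula N wins each soil group but the synthetic mix wins overall — the comparison reverses. Formula N's plots skew toward loam, which has a lower base rate.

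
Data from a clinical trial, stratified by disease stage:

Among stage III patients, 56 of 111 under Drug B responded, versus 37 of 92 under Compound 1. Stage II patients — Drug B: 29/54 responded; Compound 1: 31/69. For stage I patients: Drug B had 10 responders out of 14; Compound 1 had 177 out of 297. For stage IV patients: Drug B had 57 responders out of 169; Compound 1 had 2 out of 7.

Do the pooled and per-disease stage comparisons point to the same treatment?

No

Stage III: Drug B 56/111 = 50.5%, Compound 1 37/92 = 40.2% → Drug B
Stage II: Drug B 29/54 = 53.7%, Compound 1 31/69 = 44.9% → Drug B
Stage I: Drug B 10/14 = 71.4%, Compound 1 177/297 = 59.6% → Drug B
Stage IV: Drug B 57/169 = 33.7%, Compound 1 2/7 = 28.6% → Drug B
Overall: Drug B 152/348 = 43.7%, Compound 1 247/465 = 53.1% → Compound 1
Drug B wins each disease group but Compound 1 wins overall — the comparison reverses. Drug B's patients skew toward stage IV, which has a lower base rate.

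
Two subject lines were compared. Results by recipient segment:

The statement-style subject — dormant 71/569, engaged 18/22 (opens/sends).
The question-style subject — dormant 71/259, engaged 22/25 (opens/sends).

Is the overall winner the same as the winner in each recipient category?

Yes

Dormant: the statement-style subject 71/569 = 12.5%, the question-style subject 71/259 = 27.4% → the question-style subject
Engaged: the statement-style subject 18/22 = 81.8%, the question-style subject 22/25 = 88.0% → the question-style subject
Overall: the statement-style subject 89/591 = 15.1%, the question-style subject 93/284 = 32.7% → the question-style subject
The question-style subject wins overall and in every recipient group — no reversal.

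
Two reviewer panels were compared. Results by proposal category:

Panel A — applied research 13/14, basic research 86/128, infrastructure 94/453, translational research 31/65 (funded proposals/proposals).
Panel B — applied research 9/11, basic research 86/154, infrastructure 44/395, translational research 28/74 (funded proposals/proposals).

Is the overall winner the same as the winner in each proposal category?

Applied research: Panel A 13/14 = 92.9%, Panel B 9/11 = 81.8% → Panel A
Basic research: Panel A 86/128 = 67.2%, Panel B 86/154 = 55.8% → Panel A
Infrastructure: Panel A 94/453 = 20.8%, Panel B 44/395 = 11.1% → Panel A
Translational research: Panel A 31/65 = 47.7%, Panel B 28/74 = 37.8% → Panel A
Overall: Panel A 224/660 = 33.9%, Panel B 167/634 = 26.3% → Panel A
Panel A wins overall and in every proposal group — no reversal.

Yes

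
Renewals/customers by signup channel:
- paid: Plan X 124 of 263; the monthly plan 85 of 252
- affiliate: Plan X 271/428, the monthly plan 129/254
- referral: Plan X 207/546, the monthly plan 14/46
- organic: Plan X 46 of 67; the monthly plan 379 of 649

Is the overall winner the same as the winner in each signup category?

No

Paid: Plan X 124/263 = 47.1%, the monthly plan 85/252 = 33.7% → Plan X
Affiliate: Plan X 271/428 = 63.3%, the monthly plan 129/254 = 50.8% → Plan X
Referral: Plan X 207/546 = 37.9%, the monthly plan 14/46 = 30.4% → Plan X
Organic: Plan X 46/67 = 68.7%, the monthly plan 379/649 = 58.4% → Plan X
Overall: Plan X 648/1304 = 49.7%, the monthly plan 607/1201 = 50.5% → the monthly plan
Plan X wins each signup group but the monthly plan wins overall — the comparison reverses. Plan X's customers skew toward referral, which has a lower base rate.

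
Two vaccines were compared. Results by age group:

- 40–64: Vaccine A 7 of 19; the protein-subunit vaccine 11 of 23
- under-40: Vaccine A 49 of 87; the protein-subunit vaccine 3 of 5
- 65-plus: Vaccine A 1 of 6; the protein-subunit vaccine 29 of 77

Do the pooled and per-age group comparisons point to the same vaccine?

40–64: Vaccine A 7/19 = 36.8%, the protein-subunit vaccine 11/23 = 47.8% → the protein-subunit vaccine
Under-40: Vaccine A 49/87 = 56.3%, the protein-subunit vaccine 3/5 = 60.0% → the protein-subunit vaccine
65-plus: Vaccine A 1/6 = 16.7%, the protein-subunit vaccine 29/77 = 37.7% → the protein-subunit vaccine
Overall: Vaccine A 57/112 = 50.9%, the protein-subunit vaccine 43/105 = 41.0% → Vaccine A
The protein-subunit vaccine wins each age group but Vaccine A wins overall — the comparison reverses. The protein-subunit vaccine's recipients skew toward 65-plus, which has a lower base rate.

No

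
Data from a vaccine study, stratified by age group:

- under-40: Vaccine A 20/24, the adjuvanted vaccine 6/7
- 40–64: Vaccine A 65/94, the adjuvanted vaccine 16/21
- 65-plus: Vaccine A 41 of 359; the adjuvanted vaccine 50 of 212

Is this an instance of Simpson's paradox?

No

Under-40: Vaccine A 20/24 = 83.3%, the adjuvanted vaccine 6/7 = 85.7% → the adjuvanted vaccine
40–64: Vaccine A 65/94 = 69.1%, the adjuvanted vaccine 16/21 = 76.2% → the adjuvanted vaccine
65-plus: Vaccine A 41/359 = 11.4%, the adjuvanted vaccine 50/212 = 23.6% → the adjuvanted vaccine
Overall: Vaccine A 126/477 = 26.4%, the adjuvanted vaccine 72/240 = 30.0% → the adjuvanted vaccine
The adjuvanted vaccine wins overall and in every age group — no reversal.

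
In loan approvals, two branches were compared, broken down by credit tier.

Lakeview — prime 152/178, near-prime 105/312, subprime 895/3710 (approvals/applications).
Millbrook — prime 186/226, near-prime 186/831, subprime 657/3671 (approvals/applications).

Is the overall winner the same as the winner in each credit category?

Yes

Prime: Lakeview 152/178 = 85.4%, Millbrook 186/226 = 82.3% → Lakeview
Near-prime: Lakeview 105/312 = 33.7%, Millbrook 186/831 = 22.4% → Lakeview
Subprime: Lakeview 895/3710 = 24.1%, Millbrook 657/3671 = 17.9% → Lakeview
Overall: Lakeview 1152/4200 = 27.4%, Millbrook 1029/4728 = 21.8% → Lakeview
Lakeview wins overall and in every credit group — no reversal.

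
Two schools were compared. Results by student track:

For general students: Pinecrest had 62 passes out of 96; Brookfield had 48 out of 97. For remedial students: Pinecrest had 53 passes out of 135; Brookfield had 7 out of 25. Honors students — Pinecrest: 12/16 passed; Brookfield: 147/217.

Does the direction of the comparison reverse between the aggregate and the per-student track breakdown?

General: Pinecrest 62/96 = 64.6%, Brookfield 48/97 = 49.5% → Pinecrest
Remedial: Pinecrest 53/135 = 39.3%, Brookfield 7/25 = 28.0% → Pinecrest
Honors: Pinecrest 12/16 = 75.0%, Brookfield 147/217 = 67.7% → Pinecrest
Overall: Pinecrest 127/247 = 51.4%, Brookfield 202/339 = 59.6% → Brookfield
Pinecrest wins each student group but Brookfield wins overall — the comparison reverses. Pinecrest's students skew toward remedial, which has a lower base rate.

Yes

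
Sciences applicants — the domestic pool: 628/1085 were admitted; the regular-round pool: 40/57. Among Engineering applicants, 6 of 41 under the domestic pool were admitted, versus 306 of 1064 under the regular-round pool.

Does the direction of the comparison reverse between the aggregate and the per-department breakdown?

Yes

Sciences: the domestic pool 628/1085 = 57.9%, the regular-round pool 40/57 = 70.2% → the regular-round pool
Engineering: the domestic pool 6/41 = 14.6%, the regular-round pool 306/1064 = 28.8% → the regular-round pool
Overall: the domestic pool 634/1126 = 56.3%, the regular-round pool 346/1121 = 30.9% → the domestic pool
The regular-round pool wins each department group but the domestic pool wins overall — the comparison reverses. The regular-round pool's applicants skew toward Engineering, which has a lower base rate.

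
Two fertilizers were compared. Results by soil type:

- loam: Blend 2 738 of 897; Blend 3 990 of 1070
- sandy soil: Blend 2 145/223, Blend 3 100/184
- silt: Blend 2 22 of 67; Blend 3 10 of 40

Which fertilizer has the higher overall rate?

Loam: Blend 2 738/897 = 82.3%, Blend 3 990/1070 = 92.5% → Blend 3
Sandy soil: Blend 2 145/223 = 65.0%, Blend 3 100/184 = 54.3% → Blend 2
Silt: Blend 2 22/67 = 32.8%, Blend 3 10/40 = 25.0% → Blend 2
Overall: Blend 2 905/1187 = 76.2%, Blend 3 1100/1294 = 85.0% → Blend 3
(Neither sweeps every soil group, but Blend 3 has the higher pooled rate.)

Blend 3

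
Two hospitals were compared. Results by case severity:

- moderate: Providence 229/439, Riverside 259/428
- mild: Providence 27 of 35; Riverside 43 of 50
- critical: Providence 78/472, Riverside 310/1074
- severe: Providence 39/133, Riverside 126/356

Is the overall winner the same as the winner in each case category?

Moderate: Providence 229/439 = 52.2%, Riverside 259/428 = 60.5% → Riverside
Mild: Providence 27/35 = 77.1%, Riverside 43/50 = 86.0% → Riverside
Critical: Providence 78/472 = 16.5%, Riverside 310/1074 = 28.9% → Riverside
Severe: Providence 39/133 = 29.3%, Riverside 126/356 = 35.4% → Riverside
Overall: Providence 373/1079 = 34.6%, Riverside 738/1908 = 38.7% → Riverside
Riverside wins overall and in every case group — no reversal.

Yes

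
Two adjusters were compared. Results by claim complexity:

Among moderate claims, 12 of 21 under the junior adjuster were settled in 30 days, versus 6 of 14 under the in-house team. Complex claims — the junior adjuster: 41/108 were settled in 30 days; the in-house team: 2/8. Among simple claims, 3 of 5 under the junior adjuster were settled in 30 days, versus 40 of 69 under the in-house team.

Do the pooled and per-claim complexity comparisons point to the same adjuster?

Moderate: the junior adjuster 12/21 = 57.1%, the in-house team 6/14 = 42.9% → the junior adjuster
Complex: the junior adjuster 41/108 = 38.0%, the in-house team 2/8 = 25.0% → the junior adjuster
Simple: the junior adjuster 3/5 = 60.0%, the in-house team 40/69 = 58.0% → the junior adjuster
Overall: the junior adjuster 56/134 = 41.8%, the in-house team 48/91 = 52.7% → the in-house team
The junior adjuster wins each claim group but the in-house team wins overall — the comparison reverses. The junior adjuster's claims skew toward complex, which has a lower base rate.

No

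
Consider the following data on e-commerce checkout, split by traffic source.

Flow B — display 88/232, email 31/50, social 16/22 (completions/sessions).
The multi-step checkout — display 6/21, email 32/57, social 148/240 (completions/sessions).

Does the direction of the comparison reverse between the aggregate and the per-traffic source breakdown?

Display: Flow B 88/232 = 37.9%, the multi-step checkout 6/21 = 28.6% → Flow B
Email: Flow B 31/50 = 62.0%, the multi-step checkout 32/57 = 56.1% → Flow B
Social: Flow B 16/22 = 72.7%, the multi-step checkout 148/240 = 61.7% → Flow B
Overall: Flow B 135/304 = 44.4%, the multi-step checkout 186/318 = 58.5% → the multi-step checkout
Flow B wins each traffic group but the multi-step checkout wins overall — the comparison reverses. Flow B's sessions skew toward display, which has a lower base rate.

Yes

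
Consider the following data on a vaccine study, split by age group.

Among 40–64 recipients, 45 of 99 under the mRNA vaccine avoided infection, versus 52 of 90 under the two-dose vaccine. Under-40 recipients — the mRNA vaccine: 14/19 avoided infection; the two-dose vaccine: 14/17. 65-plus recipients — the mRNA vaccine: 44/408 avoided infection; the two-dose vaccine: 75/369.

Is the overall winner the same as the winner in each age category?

40–64: the mRNA vaccine 45/99 = 45.5%, the two-dose vaccine 52/90 = 57.8% → the two-dose vaccine
Under-40: the mRNA vaccine 14/19 = 73.7%, the two-dose vaccine 14/17 = 82.4% → the two-dose vaccine
65-plus: the mRNA vaccine 44/408 = 10.8%, the two-dose vaccine 75/369 = 20.3% → the two-dose vaccine
Overall: the mRNA vaccine 103/526 = 19.6%, the two-dose vaccine 141/476 = 29.6% → the two-dose vaccine
The two-dose vaccine wins overall and in every age group — no reversal.

Yes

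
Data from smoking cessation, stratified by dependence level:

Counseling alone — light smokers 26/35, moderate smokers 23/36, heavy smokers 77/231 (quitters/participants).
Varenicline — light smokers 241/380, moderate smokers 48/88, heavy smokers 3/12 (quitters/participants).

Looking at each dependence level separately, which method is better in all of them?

counseling alone

Light smokers: counseling alone 26/35 = 74.3%, varenicline 241/380 = 63.4% → counseling alone
Moderate smokers: counseling alone 23/36 = 63.9%, varenicline 48/88 = 54.5% → counseling alone
Heavy smokers: counseling alone 77/231 = 33.3%, varenicline 3/12 = 25.0% → counseling alone
Counseling alone has the higher rate in all 3 groups.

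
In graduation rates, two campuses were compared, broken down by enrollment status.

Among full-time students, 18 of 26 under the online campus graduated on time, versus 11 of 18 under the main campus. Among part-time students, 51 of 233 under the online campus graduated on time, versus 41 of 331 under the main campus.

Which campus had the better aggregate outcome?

the online campus

Full-time: the online campus 18/26 = 69.2%, the main campus 11/18 = 61.1% → the online campus
Part-time: the online campus 51/233 = 21.9%, the main campus 41/331 = 12.4% → the online campus
Overall: the online campus 69/259 = 26.6%, the main campus 52/349 = 14.9% → the online campus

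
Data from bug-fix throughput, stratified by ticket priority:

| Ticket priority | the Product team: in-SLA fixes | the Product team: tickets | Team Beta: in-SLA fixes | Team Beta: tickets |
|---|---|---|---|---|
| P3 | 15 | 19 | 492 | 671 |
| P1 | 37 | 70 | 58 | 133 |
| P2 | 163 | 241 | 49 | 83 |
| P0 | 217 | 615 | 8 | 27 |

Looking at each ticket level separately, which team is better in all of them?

P3: the Product team 15/19 = 78.9%, Team Beta 492/671 = 73.3% → the Product team
P1: the Product team 37/70 = 52.9%, Team Beta 58/133 = 43.6% → the Product team
P2: the Product team 163/241 = 67.6%, Team Beta 49/83 = 59.0% → the Product team
P0: the Product team 217/615 = 35.3%, Team Beta 8/27 = 29.6% → the Product team
The Product team has the higher rate in all 4 groups.

the Product team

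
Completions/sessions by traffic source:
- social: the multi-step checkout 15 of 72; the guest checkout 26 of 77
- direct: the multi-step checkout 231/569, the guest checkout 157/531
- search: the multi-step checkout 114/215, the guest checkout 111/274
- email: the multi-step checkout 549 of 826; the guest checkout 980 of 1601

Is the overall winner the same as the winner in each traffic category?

No

Social: the multi-step checkout 15/72 = 20.8%, the guest checkout 26/77 = 33.8% → the guest checkout
Direct: the multi-step checkout 231/569 = 40.6%, the guest checkout 157/531 = 29.6% → the multi-step checkout
Search: the multi-step checkout 114/215 = 53.0%, the guest checkout 111/274 = 40.5% → the multi-step checkout
Email: the multi-step checkout 549/826 = 66.5%, the guest checkout 980/1601 = 61.2% → the multi-step checkout
Overall: the multi-step checkout 909/1682 = 54.0%, the guest checkout 1274/2483 = 51.3% → the multi-step checkout
Neither sweeps: the multi-step checkout wins 3 of 4 groups, the guest checkout wins 1. The multi-step checkout wins overall but not every group — no Simpson reversal.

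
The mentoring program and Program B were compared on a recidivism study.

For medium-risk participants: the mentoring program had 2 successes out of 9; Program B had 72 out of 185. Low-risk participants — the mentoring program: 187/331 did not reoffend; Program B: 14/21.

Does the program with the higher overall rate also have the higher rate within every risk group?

Medium-risk: the mentoring program 2/9 = 22.2%, Program B 72/185 = 38.9% → Program B
Low-risk: the mentoring program 187/331 = 56.5%, Program B 14/21 = 66.7% → Program B
Overall: the mentoring program 189/340 = 55.6%, Program B 86/206 = 41.7% → the mentoring program
Program B wins each risk group but the mentoring program wins overall — the comparison reverses. Program B's participants skew toward medium-risk, which has a lower base rate.

No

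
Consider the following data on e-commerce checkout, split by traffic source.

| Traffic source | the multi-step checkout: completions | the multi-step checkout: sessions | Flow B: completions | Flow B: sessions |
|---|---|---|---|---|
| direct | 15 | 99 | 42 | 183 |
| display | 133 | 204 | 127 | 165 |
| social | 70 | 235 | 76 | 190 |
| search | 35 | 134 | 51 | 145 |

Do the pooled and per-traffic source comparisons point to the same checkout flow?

Yes

Direct: the multi-step checkout 15/99 = 15.2%, Flow B 42/183 = 23.0% → Flow B
Display: the multi-step checkout 133/204 = 65.2%, Flow B 127/165 = 77.0% → Flow B
Social: the multi-step checkout 70/235 = 29.8%, Flow B 76/190 = 40.0% → Flow B
Search: the multi-step checkout 35/134 = 26.1%, Flow B 51/145 = 35.2% → Flow B
Overall: the multi-step checkout 253/672 = 37.6%, Flow B 296/683 = 43.3% → Flow B
Flow B wins overall and in every traffic group — no reversal.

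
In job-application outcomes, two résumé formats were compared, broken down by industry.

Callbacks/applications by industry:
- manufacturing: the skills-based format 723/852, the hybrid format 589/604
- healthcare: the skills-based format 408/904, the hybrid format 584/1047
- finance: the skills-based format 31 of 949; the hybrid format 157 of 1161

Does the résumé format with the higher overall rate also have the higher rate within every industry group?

Yes

Manufacturing: the skills-based format 723/852 = 84.9%, the hybrid format 589/604 = 97.5% → the hybrid format
Healthcare: the skills-based format 408/904 = 45.1%, the hybrid format 584/1047 = 55.8% → the hybrid format
Finance: the skills-based format 31/949 = 3.3%, the hybrid format 157/1161 = 13.5% → the hybrid format
Overall: the skills-based format 1162/2705 = 43.0%, the hybrid format 1330/2812 = 47.3% → the hybrid format
The hybrid format wins overall and in every industry group — no reversal.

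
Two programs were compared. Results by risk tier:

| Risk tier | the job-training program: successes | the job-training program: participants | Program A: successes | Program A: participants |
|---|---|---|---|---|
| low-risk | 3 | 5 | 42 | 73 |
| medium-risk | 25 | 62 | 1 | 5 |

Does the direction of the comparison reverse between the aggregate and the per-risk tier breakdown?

Yes

Low-risk: the job-training program 3/5 = 60.0%, Program A 42/73 = 57.5% → the job-training program
Medium-risk: the job-training program 25/62 = 40.3%, Program A 1/5 = 20.0% → the job-training program
Overall: the job-training program 28/67 = 41.8%, Program A 43/78 = 55.1% → Program A
The job-training program wins each risk group but Program A wins overall — the comparison reverses. The job-training program's participants skew toward medium-risk, which has a lower base rate.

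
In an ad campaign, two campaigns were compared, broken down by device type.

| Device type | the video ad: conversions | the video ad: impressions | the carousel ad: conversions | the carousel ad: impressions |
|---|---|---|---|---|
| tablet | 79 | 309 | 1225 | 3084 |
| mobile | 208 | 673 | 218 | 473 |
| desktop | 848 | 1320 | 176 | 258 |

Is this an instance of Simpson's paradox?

Tablet: the video ad 79/309 = 25.6%, the carousel ad 1225/3084 = 39.7% → the carousel ad
Mobile: the video ad 208/673 = 30.9%, the carousel ad 218/473 = 46.1% → the carousel ad
Desktop: the video ad 848/1320 = 64.2%, the carousel ad 176/258 = 68.2% → the carousel ad
Overall: the video ad 1135/2302 = 49.3%, the carousel ad 1619/3815 = 42.4% → the video ad
The carousel ad wins each device group but the video ad wins overall — the comparison reverses. The carousel ad's impressions skew toward tablet, which has a lower base rate.

Yes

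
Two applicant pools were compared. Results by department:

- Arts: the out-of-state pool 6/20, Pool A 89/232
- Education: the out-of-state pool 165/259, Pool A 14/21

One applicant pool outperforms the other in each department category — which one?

Pool A

Arts: the out-of-state pool 6/20 = 30.0%, Pool A 89/232 = 38.4% → Pool A
Education: the out-of-state pool 165/259 = 63.7%, Pool A 14/21 = 66.7% → Pool A
Pool A has the higher rate in both groups.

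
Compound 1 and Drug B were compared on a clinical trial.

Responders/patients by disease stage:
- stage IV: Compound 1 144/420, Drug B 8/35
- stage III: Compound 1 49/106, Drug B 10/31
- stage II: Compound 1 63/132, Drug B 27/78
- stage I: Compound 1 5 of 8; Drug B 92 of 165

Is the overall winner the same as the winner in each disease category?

No

Stage IV: Compound 1 144/420 = 34.3%, Drug B 8/35 = 22.9% → Compound 1
Stage III: Compound 1 49/106 = 46.2%, Drug B 10/31 = 32.3% → Compound 1
Stage II: Compound 1 63/132 = 47.7%, Drug B 27/78 = 34.6% → Compound 1
Stage I: Compound 1 5/8 = 62.5%, Drug B 92/165 = 55.8% → Compound 1
Overall: Compound 1 261/666 = 39.2%, Drug B 137/309 = 44.3% → Drug B
Compound 1 wins each disease group but Drug B wins overall — the comparison reverses. Compound 1's patients skew toward stage IV, which has a lower base rate.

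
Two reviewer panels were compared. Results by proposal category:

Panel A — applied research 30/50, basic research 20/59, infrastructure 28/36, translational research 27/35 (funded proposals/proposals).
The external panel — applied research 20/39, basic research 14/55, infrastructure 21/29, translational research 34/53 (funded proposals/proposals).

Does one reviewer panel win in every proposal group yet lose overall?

Applied research: Panel A 30/50 = 60.0%, the external panel 20/39 = 51.3% → Panel A
Basic research: Panel A 20/59 = 33.9%, the external panel 14/55 = 25.5% → Panel A
Infrastructure: Panel A 28/36 = 77.8%, the external panel 21/29 = 72.4% → Panel A
Translational research: Panel A 27/35 = 77.1%, the external panel 34/53 = 64.2% → Panel A
Overall: Panel A 105/180 = 58.3%, the external panel 89/176 = 50.6% → Panel A
Panel A wins overall and in every proposal group — no reversal.

No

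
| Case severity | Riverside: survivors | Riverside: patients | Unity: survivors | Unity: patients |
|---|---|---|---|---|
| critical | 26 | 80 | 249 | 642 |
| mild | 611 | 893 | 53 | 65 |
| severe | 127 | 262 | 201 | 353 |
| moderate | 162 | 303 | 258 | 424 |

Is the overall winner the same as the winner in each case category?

Critical: Riverside 26/80 = 32.5%, Unity 249/642 = 38.8% → Unity
Mild: Riverside 611/893 = 68.4%, Unity 53/65 = 81.5% → Unity
Severe: Riverside 127/262 = 48.5%, Unity 201/353 = 56.9% → Unity
Moderate: Riverside 162/303 = 53.5%, Unity 258/424 = 60.8% → Unity
Overall: Riverside 926/1538 = 60.2%, Unity 761/1484 = 51.3% → Riverside
Unity wins each case group but Riverside wins overall — the comparison reverses. Unity's patients skew toward critical, which has a lower base rate.

No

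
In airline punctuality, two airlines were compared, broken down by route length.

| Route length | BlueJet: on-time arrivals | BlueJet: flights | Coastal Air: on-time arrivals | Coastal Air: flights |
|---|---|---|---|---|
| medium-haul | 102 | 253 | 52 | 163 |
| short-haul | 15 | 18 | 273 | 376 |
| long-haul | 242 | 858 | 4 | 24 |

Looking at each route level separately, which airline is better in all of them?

Medium-haul: BlueJet 102/253 = 40.3%, Coastal Air 52/163 = 31.9% → BlueJet
Short-haul: BlueJet 15/18 = 83.3%, Coastal Air 273/376 = 72.6% → BlueJet
Long-haul: BlueJet 242/858 = 28.2%, Coastal Air 4/24 = 16.7% → BlueJet
BlueJet has the higher rate in all 3 groups.

BlueJet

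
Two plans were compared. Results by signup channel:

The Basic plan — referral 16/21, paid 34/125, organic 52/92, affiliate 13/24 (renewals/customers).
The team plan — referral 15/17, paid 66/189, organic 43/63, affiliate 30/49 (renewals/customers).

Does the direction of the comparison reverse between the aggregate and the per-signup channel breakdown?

No

Referral: the Basic plan 16/21 = 76.2%, the team plan 15/17 = 88.2% → the team plan
Paid: the Basic plan 34/125 = 27.2%, the team plan 66/189 = 34.9% → the team plan
Organic: the Basic plan 52/92 = 56.5%, the team plan 43/63 = 68.3% → the team plan
Affiliate: the Basic plan 13/24 = 54.2%, the team plan 30/49 = 61.2% → the team plan
Overall: the Basic plan 115/262 = 43.9%, the team plan 154/318 = 48.4% → the team plan
The team plan wins overall and in every signup group — no reversal.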